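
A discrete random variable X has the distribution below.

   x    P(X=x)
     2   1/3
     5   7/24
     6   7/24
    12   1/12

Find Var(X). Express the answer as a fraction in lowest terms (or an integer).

E[X] = (1/3)·2 + (7/24)·5 + (7/24)·6 + (1/12)·12 = 39/8
E[X²] = (1/3)·4 + (7/24)·25 + (7/24)·36 + (1/12)·144 = 249/8
Var(X) = 249/8 − (39/8)² = 471/64

471/64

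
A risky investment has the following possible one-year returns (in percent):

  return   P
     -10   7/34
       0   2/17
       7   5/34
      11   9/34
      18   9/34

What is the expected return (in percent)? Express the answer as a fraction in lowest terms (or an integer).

113/17

E[X] = (7/34)·(-10) + (2/17)·0 + (5/34)·7 + (9/34)·11 + (9/34)·18
     = 113/17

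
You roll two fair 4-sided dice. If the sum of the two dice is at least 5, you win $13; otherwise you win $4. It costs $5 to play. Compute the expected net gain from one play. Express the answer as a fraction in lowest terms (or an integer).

37/8 dollars

E[payout] = (3/8)·4 + (5/8)·13 = 77/8
Expected profit = 77/8 − 5 = 37/8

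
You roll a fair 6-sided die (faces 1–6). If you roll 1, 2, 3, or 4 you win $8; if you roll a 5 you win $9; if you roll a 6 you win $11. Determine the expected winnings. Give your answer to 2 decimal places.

E[payout] = (2/3)·8 + (1/6)·9 + (1/6)·11 = 26/3
≈ $8.67

$8.67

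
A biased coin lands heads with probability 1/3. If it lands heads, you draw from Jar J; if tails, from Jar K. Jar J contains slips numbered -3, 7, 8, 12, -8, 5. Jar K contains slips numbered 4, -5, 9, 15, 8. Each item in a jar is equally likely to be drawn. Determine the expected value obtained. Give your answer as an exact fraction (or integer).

53/10

E[X | Jar J] = (-3 + 7 + 8 + 12 − 8 + 5)/6 = 7/2
E[X | Jar K] = (4 − 5 + 9 + 15 + 8)/5 = 31/5
E[X] = (1/3)·7/2 + (2/3)·31/5 = 53/10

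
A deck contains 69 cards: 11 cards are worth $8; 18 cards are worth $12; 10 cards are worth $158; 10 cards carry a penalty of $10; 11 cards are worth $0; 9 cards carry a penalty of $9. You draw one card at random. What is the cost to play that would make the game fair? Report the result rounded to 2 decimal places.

$24.68

E[payout] = (11/69)·8 + (18/69)·12 + (10/69)·158 + (10/69)·(-10) + (11/69)·0 + (9/69)·(-9) = 1703/69
Fair fee = E[payout] = 1703/69 ≈ $24.68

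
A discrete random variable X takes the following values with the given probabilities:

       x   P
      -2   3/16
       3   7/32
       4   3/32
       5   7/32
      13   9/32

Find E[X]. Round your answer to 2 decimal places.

E[X] = (3/16)·(-2) + (7/32)·3 + (3/32)·4 + (7/32)·5 + (9/32)·13
     = 173/32 ≈ 5.41

5.41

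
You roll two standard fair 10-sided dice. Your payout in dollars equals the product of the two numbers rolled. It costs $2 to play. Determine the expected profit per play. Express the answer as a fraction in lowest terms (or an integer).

Distribution of the product of the two numbers rolled: 1 w.p. 1/100, 2 w.p. 1/50, 3 w.p. 1/50, 4 w.p. 3/100, 5 w.p. 1/50, 6 w.p. 1/25, …
E[payout] = (1/100)·1 + (1/50)·2 + (1/50)·3 + (3/100)·4 + (1/50)·5 + (1/25)·6 + (1/50)·7 + (1/25)·8 + (3/100)·9 + (1/25)·10 + (1/25)·12 + (1/50)·14 + (1/50)·15 + (3/100)·16 + (1/25)·18 + (1/25)·20 + (1/50)·21 + (1/25)·24 + (1/100)·25 + (1/50)·27 + (1/50)·28 + (1/25)·30 + (1/50)·32 + (1/50)·35 + (3/100)·36 + (1/25)·40 + (1/50)·42 + (1/50)·45 + (1/50)·48 + (1/100)·49 + (1/50)·50 + (1/50)·54 + (1/50)·56 + (1/50)·60 + (1/50)·63 + (1/100)·64 + (1/50)·70 + (1/50)·72 + (1/50)·80 + (1/100)·81 + (1/50)·90 + (1/100)·100 = 121/4
Expected profit = 121/4 − 2 = 113/4

113/4 dollars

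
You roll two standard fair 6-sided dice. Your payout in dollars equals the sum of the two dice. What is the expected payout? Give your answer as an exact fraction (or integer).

$7

Distribution of the sum of the two dice: 2 w.p. 1/36, 3 w.p. 1/18, 4 w.p. 1/12, 5 w.p. 1/9, 6 w.p. 5/36, 7 w.p. 1/6, …
E[payout] = (1/36)·2 + (1/18)·3 + (1/12)·4 + (1/9)·5 + (5/36)·6 + (1/6)·7 + (5/36)·8 + (1/9)·9 + (1/12)·10 + (1/18)·11 + (1/36)·12 = 7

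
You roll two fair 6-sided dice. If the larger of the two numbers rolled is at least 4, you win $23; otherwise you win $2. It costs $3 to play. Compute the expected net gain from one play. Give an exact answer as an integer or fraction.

59/4 dollars

E[payout] = (1/4)·2 + (3/4)·23 = 71/4
Expected profit = 71/4 − 3 = 59/4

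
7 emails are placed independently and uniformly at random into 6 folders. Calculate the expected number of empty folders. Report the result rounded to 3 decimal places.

1.674

Let Xⱼ=1 if folder j is empty. P(Xⱼ=1) = ((6-1)/6)^7 = 78125/279936.
By linearity, E[#empty] = 6·78125/279936 = 78125/46656.
≈ 1.674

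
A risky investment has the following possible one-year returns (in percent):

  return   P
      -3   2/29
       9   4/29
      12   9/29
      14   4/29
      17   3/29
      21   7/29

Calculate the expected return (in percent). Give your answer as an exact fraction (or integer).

392/29

E[X] = (2/29)·(-3) + (4/29)·9 + (9/29)·12 + (4/29)·14 + (3/29)·17 + (7/29)·21
     = 392/29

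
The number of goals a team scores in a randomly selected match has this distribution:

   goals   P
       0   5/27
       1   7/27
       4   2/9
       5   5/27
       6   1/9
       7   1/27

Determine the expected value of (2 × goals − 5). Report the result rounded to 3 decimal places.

1.000

E[2x-5] = (5/27)·(-5) + (7/27)·(-3) + (2/9)·3 + (5/27)·5 + (1/9)·7 + (1/27)·9
     = 1 ≈ 1.000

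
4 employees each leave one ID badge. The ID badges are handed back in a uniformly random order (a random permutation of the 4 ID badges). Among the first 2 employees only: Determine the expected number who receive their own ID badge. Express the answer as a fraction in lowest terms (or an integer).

Let Xᵢ = 1 if person i gets their own ID badge. For each i, P(Xᵢ=1) = 1/4.
By linearity of expectation, E[X₁+…+X_2] = 2·(1/4) = 1/2.

1/2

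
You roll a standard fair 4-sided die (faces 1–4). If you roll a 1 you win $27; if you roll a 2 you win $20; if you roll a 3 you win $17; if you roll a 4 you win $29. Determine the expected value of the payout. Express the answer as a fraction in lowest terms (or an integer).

E[payout] = (1/4)·17 + (1/4)·20 + (1/4)·27 + (1/4)·29 = 93/4

93/4 dollars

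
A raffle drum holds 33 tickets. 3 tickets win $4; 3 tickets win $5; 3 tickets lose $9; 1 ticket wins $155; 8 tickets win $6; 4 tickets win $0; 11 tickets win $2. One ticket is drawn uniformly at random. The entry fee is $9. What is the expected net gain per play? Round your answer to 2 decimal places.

E[payout] = (3/33)·4 + (3/33)·5 + (3/33)·(-9) + (1/33)·155 + (8/33)·6 + (4/33)·0 + (11/33)·2 = 75/11
Expected profit = 75/11 − 9 = -24/11 ≈ -$2.18

-$2.18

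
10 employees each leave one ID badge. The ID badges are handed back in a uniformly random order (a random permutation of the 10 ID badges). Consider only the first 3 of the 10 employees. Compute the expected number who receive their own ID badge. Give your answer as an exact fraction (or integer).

3/10

Let Xᵢ = 1 if person i gets their own ID badge. For each i, P(Xᵢ=1) = 1/10.
By linearity of expectation, E[X₁+…+X_3] = 3·(1/10) = 3/10.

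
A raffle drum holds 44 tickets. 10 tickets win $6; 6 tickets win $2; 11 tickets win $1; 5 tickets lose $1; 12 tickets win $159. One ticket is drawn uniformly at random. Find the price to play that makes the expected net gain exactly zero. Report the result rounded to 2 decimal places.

E[payout] = (10/44)·6 + (6/44)·2 + (11/44)·1 + (5/44)·(-1) + (12/44)·159 = 993/22
Fair fee = E[payout] = 993/22 ≈ $45.14

$45.14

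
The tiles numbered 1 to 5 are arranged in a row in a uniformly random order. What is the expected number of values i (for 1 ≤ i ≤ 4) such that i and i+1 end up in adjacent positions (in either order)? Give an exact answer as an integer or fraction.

8/5

For each i ∈ {1,…,4}, let Xᵢ = 1 if i and i+1 are adjacent. P(Xᵢ=1) = 2·(5−1)!/5! = 2/5.
By linearity, E[ΣXᵢ] = (4)·(2/5) = 8/5.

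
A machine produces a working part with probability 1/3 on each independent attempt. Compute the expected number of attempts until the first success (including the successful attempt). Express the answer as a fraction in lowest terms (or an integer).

For a geometric distribution, E[trials] = 1/p = 1/(1/3) = 3.

3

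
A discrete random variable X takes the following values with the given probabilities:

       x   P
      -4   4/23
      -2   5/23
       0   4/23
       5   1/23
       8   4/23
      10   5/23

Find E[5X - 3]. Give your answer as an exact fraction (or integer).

E[5x-3] = (4/23)·(-23) + (5/23)·(-13) + (4/23)·(-3) + (1/23)·22 + (4/23)·37 + (5/23)·47
     = 236/23

236/23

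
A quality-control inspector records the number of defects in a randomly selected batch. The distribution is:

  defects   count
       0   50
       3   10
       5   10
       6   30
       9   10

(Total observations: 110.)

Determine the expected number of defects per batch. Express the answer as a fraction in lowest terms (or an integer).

35/11

Total = 110, so P(defects=0) = 50/110, etc.
E[X] = (5/11)·0 + (1/11)·3 + (1/11)·5 + (3/11)·6 + (1/11)·9
     = 35/11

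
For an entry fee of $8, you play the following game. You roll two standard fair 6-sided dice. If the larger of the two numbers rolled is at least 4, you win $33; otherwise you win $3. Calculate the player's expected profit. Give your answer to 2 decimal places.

$17.50

E[payout] = (1/4)·3 + (3/4)·33 = 51/2
Expected profit = 51/2 − 8 = 35/2 ≈ $17.50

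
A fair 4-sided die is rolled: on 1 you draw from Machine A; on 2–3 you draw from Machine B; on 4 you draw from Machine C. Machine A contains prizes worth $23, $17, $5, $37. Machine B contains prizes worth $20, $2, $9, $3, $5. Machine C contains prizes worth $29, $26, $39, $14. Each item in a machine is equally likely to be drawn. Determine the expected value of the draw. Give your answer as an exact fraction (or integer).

E[X | Machine A] = (23 + 17 + 5 + 37)/4 = 41/2
E[X | Machine B] = (20 + 2 + 9 + 3 + 5)/5 = 39/5
E[X | Machine C] = (29 + 26 + 39 + 14)/4 = 27
E[X] = (1/4)·41/2 + (1/2)·39/5 + (1/4)·27 = 631/40

631/40 dollars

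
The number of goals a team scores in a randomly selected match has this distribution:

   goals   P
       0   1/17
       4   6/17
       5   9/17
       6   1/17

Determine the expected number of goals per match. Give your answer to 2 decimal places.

4.41

E[X] = (1/17)·0 + (6/17)·4 + (9/17)·5 + (1/17)·6
     = 75/17 ≈ 4.41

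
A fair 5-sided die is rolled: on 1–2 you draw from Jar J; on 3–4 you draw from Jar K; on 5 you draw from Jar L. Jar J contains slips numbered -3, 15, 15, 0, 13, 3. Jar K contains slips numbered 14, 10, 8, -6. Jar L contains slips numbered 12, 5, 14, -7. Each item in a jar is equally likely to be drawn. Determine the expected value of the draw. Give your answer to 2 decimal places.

E[X | Jar J] = (-3 + 15 + 15 + 0 + 13 + 3)/6 = 43/6
E[X | Jar K] = (14 + 10 + 8 − 6)/4 = 13/2
E[X | Jar L] = (12 + 5 + 14 − 7)/4 = 6
E[X] = (2/5)·43/6 + (2/5)·13/2 + (1/5)·6 = 20/3 ≈ 6.67

6.67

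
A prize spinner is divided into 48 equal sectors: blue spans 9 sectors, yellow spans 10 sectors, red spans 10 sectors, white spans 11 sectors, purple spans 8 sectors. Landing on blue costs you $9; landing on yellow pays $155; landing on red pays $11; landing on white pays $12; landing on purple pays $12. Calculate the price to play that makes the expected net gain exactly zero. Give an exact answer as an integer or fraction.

1807/48 dollars

E[payout] = (9/48)·(-9) + (10/48)·155 + (10/48)·11 + (11/48)·12 + (8/48)·12 = 1807/48
Fair fee = E[payout] = 1807/48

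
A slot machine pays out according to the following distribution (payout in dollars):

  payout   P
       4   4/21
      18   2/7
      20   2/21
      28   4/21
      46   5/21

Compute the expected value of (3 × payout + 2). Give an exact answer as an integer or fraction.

520/7

E[3x+2] = (4/21)·14 + (2/7)·56 + (2/21)·62 + (4/21)·86 + (5/21)·140
     = 520/7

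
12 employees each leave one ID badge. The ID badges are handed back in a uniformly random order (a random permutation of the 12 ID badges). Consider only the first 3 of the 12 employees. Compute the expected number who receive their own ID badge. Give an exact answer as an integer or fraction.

1/4

Let Xᵢ = 1 if person i gets their own ID badge. For each i, P(Xᵢ=1) = 1/12.
By linearity of expectation, E[X₁+…+X_3] = 3·(1/12) = 1/4.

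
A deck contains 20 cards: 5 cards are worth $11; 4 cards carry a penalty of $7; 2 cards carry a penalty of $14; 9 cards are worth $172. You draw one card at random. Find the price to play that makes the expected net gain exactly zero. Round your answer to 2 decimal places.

$77.35

E[payout] = (5/20)·11 + (4/20)·(-7) + (2/20)·(-14) + (9/20)·172 = 1547/20
Fair fee = E[payout] = 1547/20 ≈ $77.35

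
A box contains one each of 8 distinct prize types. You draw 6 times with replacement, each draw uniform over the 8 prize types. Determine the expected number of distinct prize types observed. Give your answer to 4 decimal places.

Let Xⱼ=1 if type j appears at least once. P(Xⱼ=1) = 1 − ((8−1)/8)^6 = 144495/262144.
E[#distinct] = 8·144495/262144 = 144495/32768.
≈ 4.4096

4.4096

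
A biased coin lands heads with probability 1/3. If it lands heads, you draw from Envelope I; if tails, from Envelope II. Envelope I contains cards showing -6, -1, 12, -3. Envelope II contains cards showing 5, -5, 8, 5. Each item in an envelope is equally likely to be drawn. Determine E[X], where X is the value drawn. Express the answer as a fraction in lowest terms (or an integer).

7/3

E[X | Envelope I] = (-6 − 1 + 12 − 3)/4 = 1/2
E[X | Envelope II] = (5 − 5 + 8 + 5)/4 = 13/4
E[X] = (1/3)·1/2 + (2/3)·13/4 = 7/3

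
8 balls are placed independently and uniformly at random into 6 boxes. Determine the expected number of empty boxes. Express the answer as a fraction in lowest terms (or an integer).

390625/279936

Let Xⱼ=1 if box j is empty. P(Xⱼ=1) = ((6-1)/6)^8 = 390625/1679616.
By linearity, E[#empty] = 6·390625/1679616 = 390625/279936.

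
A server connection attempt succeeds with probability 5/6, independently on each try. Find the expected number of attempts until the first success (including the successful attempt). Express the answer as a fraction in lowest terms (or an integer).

6/5

For a geometric distribution, E[trials] = 1/p = 1/(5/6) = 6/5.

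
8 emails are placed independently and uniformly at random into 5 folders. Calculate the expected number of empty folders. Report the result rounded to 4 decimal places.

0.8389

Let Xⱼ=1 if folder j is empty. P(Xⱼ=1) = ((5-1)/5)^8 = 65536/390625.
By linearity, E[#empty] = 5·65536/390625 = 65536/78125.
≈ 0.8389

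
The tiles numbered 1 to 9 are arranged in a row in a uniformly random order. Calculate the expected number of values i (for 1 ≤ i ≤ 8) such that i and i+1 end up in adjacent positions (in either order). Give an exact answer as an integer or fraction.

For each i ∈ {1,…,8}, let Xᵢ = 1 if i and i+1 are adjacent. P(Xᵢ=1) = 2·(9−1)!/9! = 2/9.
By linearity, E[ΣXᵢ] = (8)·(2/9) = 16/9.

16/9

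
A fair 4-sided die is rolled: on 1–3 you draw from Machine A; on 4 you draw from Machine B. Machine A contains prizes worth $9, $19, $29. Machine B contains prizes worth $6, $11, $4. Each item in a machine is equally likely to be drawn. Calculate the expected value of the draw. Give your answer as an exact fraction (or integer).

$16

E[X | Machine A] = (9 + 19 + 29)/3 = 19
E[X | Machine B] = (6 + 11 + 4)/3 = 7
E[X] = (3/4)·19 + (1/4)·7 = 16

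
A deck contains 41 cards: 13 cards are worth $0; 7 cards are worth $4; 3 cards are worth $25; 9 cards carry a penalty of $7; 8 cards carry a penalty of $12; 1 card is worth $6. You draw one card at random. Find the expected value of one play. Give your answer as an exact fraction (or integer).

E[payout] = (13/41)·0 + (7/41)·4 + (3/41)·25 + (9/41)·(-7) + (8/41)·(-12) + (1/41)·6 = -50/41

-50/41 dollars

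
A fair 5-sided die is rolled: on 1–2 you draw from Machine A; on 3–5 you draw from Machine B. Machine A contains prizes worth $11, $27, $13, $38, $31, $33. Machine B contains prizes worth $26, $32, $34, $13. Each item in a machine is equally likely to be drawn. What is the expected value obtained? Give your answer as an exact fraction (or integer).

519/20 dollars

E[X | Machine A] = (11 + 27 + 13 + 38 + 31 + 33)/6 = 51/2
E[X | Machine B] = (26 + 32 + 34 + 13)/4 = 105/4
E[X] = (2/5)·51/2 + (3/5)·105/4 = 519/20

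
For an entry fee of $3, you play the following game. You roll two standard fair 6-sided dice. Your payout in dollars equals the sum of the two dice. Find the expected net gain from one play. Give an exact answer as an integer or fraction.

$4

Distribution of the sum of the two dice: 2 w.p. 1/36, 3 w.p. 1/18, 4 w.p. 1/12, 5 w.p. 1/9, 6 w.p. 5/36, 7 w.p. 1/6, …
E[payout] = (1/36)·2 + (1/18)·3 + (1/12)·4 + (1/9)·5 + (5/36)·6 + (1/6)·7 + (5/36)·8 + (1/9)·9 + (1/12)·10 + (1/18)·11 + (1/36)·12 = 7
Expected profit = 7 − 3 = 4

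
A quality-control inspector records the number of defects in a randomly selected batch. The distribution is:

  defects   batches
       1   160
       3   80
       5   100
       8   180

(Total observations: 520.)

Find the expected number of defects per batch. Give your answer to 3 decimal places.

Total = 520, so P(defects=1) = 160/520, etc.
E[X] = (4/13)·1 + (2/13)·3 + (5/26)·5 + (9/26)·8
     = 9/2 ≈ 4.500

4.500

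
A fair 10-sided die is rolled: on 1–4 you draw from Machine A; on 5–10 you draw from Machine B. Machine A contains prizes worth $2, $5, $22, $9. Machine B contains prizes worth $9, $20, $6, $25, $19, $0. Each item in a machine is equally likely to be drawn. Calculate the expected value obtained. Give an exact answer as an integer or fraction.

117/10 dollars

E[X | Machine A] = (2 + 5 + 22 + 9)/4 = 19/2
E[X | Machine B] = (9 + 20 + 6 + 25 + 19 + 0)/6 = 79/6
E[X] = (2/5)·19/2 + (3/5)·79/6 = 117/10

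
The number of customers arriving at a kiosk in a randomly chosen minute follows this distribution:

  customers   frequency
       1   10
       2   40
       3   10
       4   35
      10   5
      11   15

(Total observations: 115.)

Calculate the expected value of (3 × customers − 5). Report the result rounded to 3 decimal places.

7.391

Total = 115, so P(customers=1) = 10/115, etc.
E[3x-5] = (2/23)·(-2) + (8/23)·1 + (2/23)·4 + (7/23)·7 + (1/23)·25 + (3/23)·28
     = 170/23 ≈ 7.391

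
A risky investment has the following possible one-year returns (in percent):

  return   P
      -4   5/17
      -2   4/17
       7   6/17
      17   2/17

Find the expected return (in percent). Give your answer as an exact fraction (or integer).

48/17

E[X] = (5/17)·(-4) + (4/17)·(-2) + (6/17)·7 + (2/17)·17
     = 48/17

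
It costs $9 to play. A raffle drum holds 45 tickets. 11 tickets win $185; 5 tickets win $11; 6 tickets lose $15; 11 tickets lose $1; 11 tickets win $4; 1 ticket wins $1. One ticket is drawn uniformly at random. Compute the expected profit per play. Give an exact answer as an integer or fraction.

181/5 dollars

E[payout] = (11/45)·185 + (5/45)·11 + (6/45)·(-15) + (11/45)·(-1) + (11/45)·4 + (1/45)·1 = 226/5
Expected profit = 226/5 − 9 = 181/5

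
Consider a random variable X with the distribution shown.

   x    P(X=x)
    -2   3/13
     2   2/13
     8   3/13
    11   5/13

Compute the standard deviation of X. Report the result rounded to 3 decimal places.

E[X] = 77/13, E[X²] = 817/13
Var(X) = E[X²] − (E[X])² = 817/13 − 5929/169 = 4692/169
SD(X) = √(4692/169) ≈ 5.269

5.269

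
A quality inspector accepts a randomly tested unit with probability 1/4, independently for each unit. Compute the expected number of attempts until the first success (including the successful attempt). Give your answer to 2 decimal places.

4.00

For a geometric distribution, E[trials] = 1/p = 1/(1/4) = 4.
≈ 4.00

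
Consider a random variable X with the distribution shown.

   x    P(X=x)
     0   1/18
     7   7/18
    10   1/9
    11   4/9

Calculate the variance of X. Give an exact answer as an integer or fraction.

E[X] = (1/18)·0 + (7/18)·7 + (1/9)·10 + (4/9)·11 = 157/18
E[X²] = (1/18)·0 + (7/18)·49 + (1/9)·100 + (4/9)·121 = 1511/18
Var(X) = 1511/18 − (157/18)² = 2549/324

2549/324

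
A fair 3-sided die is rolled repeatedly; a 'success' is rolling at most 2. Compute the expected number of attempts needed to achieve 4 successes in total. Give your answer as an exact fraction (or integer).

By linearity (sum of 4 independent geometric waits), E[trials] = 4/p = 4/(2/3) = 6.

6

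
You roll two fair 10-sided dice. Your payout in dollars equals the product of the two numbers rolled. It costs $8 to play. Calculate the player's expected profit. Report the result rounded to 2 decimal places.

Distribution of the product of the two numbers rolled: 1 w.p. 1/100, 2 w.p. 1/50, 3 w.p. 1/50, 4 w.p. 3/100, 5 w.p. 1/50, 6 w.p. 1/25, …
E[payout] = (1/100)·1 + (1/50)·2 + (1/50)·3 + (3/100)·4 + (1/50)·5 + (1/25)·6 + (1/50)·7 + (1/25)·8 + (3/100)·9 + (1/25)·10 + (1/25)·12 + (1/50)·14 + (1/50)·15 + (3/100)·16 + (1/25)·18 + (1/25)·20 + (1/50)·21 + (1/25)·24 + (1/100)·25 + (1/50)·27 + (1/50)·28 + (1/25)·30 + (1/50)·32 + (1/50)·35 + (3/100)·36 + (1/25)·40 + (1/50)·42 + (1/50)·45 + (1/50)·48 + (1/100)·49 + (1/50)·50 + (1/50)·54 + (1/50)·56 + (1/50)·60 + (1/50)·63 + (1/100)·64 + (1/50)·70 + (1/50)·72 + (1/50)·80 + (1/100)·81 + (1/50)·90 + (1/100)·100 = 121/4
Expected profit = 121/4 − 8 = 89/4 ≈ $22.25

$22.25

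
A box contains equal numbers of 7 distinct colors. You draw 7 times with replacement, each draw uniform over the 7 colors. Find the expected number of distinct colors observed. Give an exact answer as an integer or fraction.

543607/117649

Let Xⱼ=1 if type j appears at least once. P(Xⱼ=1) = 1 − ((7−1)/7)^7 = 543607/823543.
E[#distinct] = 7·543607/823543 = 543607/117649.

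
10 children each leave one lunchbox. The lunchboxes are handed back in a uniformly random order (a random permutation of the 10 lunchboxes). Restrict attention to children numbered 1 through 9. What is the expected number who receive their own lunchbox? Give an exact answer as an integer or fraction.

Let Xᵢ = 1 if person i gets their own lunchbox. For each i, P(Xᵢ=1) = 1/10.
By linearity of expectation, E[X₁+…+X_9] = 9·(1/10) = 9/10.

9/10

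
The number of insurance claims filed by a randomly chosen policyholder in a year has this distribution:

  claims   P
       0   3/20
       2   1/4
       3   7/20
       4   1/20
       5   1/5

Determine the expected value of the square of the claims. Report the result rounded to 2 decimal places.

9.95

E[X²] = (3/20)·0 + (1/4)·4 + (7/20)·9 + (1/20)·16 + (1/5)·25
     = 199/20 ≈ 9.95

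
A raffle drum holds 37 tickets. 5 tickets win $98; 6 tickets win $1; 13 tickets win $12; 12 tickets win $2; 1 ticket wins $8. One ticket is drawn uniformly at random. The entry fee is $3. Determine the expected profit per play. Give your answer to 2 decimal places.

$15.49

E[payout] = (5/37)·98 + (6/37)·1 + (13/37)·12 + (12/37)·2 + (1/37)·8 = 684/37
Expected profit = 684/37 − 3 = 573/37 ≈ $15.49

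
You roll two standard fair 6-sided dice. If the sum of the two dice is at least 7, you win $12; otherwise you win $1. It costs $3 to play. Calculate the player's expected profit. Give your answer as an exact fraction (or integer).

E[payout] = (5/12)·1 + (7/12)·12 = 89/12
Expected profit = 89/12 − 3 = 53/12

53/12 dollars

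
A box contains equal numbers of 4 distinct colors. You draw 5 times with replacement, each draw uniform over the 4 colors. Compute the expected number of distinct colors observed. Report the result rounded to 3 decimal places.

Let Xⱼ=1 if type j appears at least once. P(Xⱼ=1) = 1 − ((4−1)/4)^5 = 781/1024.
E[#distinct] = 4·781/1024 = 781/256.
≈ 3.051

3.051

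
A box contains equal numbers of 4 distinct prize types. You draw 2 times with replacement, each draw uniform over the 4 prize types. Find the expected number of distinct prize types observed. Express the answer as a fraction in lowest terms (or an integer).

Let Xⱼ=1 if type j appears at least once. P(Xⱼ=1) = 1 − ((4−1)/4)^2 = 7/16.
E[#distinct] = 4·7/16 = 7/4.

7/4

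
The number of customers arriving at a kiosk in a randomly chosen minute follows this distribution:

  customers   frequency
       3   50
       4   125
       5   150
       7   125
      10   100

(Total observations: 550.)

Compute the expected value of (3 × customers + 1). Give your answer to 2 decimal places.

18.86

Total = 550, so P(customers=3) = 50/550, etc.
E[3x+1] = (1/11)·10 + (5/22)·13 + (3/11)·16 + (5/22)·22 + (2/11)·31
     = 415/22 ≈ 18.86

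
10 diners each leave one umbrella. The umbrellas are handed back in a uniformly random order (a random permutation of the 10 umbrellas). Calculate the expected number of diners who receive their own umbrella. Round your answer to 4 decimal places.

1.0000

Let Xᵢ = 1 if person i gets their own umbrella. For each i, P(Xᵢ=1) = 1/10.
By linearity of expectation, E[X₁+…+X_10] = 10·(1/10) = 1.
≈ 1.0000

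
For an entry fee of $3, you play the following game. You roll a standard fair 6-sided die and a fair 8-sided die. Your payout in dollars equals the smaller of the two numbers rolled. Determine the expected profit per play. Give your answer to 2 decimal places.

Distribution of the smaller of the two numbers rolled: 1 w.p. 13/48, 2 w.p. 11/48, 3 w.p. 3/16, 4 w.p. 7/48, 5 w.p. 5/48, 6 w.p. 1/16
E[payout] = (13/48)·1 + (11/48)·2 + (3/16)·3 + (7/48)·4 + (5/48)·5 + (1/16)·6 = 133/48
Expected profit = 133/48 − 3 = -11/48 ≈ -$0.23

-$0.23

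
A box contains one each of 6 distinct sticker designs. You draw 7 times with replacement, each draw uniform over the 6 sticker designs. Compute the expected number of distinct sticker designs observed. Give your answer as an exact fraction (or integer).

Let Xⱼ=1 if type j appears at least once. P(Xⱼ=1) = 1 − ((6−1)/6)^7 = 201811/279936.
E[#distinct] = 6·201811/279936 = 201811/46656.

201811/46656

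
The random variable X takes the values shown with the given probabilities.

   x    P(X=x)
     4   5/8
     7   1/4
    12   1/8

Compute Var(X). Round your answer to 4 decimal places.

7.1875

E[X] = (5/8)·4 + (1/4)·7 + (1/8)·12 = 23/4
E[X²] = (5/8)·16 + (1/4)·49 + (1/8)·144 = 161/4
Var(X) = 161/4 − (23/4)² = 115/16 ≈ 7.1875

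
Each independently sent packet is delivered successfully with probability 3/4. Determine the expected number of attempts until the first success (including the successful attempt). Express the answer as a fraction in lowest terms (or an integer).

4/3

For a geometric distribution, E[trials] = 1/p = 1/(3/4) = 4/3.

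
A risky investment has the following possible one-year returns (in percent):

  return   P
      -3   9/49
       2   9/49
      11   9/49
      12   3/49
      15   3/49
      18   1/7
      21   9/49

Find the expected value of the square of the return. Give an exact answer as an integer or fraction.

8550/49

E[X²] = (9/49)·9 + (9/49)·4 + (9/49)·121 + (3/49)·144 + (3/49)·225 + (1/7)·324 + (9/49)·441
     = 8550/49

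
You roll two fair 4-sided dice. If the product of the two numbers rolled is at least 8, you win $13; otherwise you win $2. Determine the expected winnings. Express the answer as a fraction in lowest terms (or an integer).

49/8 dollars

E[payout] = (5/8)·2 + (3/8)·13 = 49/8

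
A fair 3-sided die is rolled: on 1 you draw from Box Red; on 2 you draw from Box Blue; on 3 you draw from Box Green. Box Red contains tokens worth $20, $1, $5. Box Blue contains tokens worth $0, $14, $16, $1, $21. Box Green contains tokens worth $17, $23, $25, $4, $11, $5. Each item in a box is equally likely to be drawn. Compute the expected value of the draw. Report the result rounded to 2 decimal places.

$11.08

E[X | Box Red] = (20 + 1 + 5)/3 = 26/3
E[X | Box Blue] = (0 + 14 + 16 + 1 + 21)/5 = 52/5
E[X | Box Green] = (17 + 23 + 25 + 4 + 11 + 5)/6 = 85/6
E[X] = (1/3)·26/3 + (1/3)·52/5 + (1/3)·85/6 = 997/90 ≈ 11.08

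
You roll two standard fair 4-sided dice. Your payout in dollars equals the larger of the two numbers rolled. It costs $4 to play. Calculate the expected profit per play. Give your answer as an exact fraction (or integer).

Distribution of the larger of the two numbers rolled: 1 w.p. 1/16, 2 w.p. 3/16, 3 w.p. 5/16, 4 w.p. 7/16
E[payout] = (1/16)·1 + (3/16)·2 + (5/16)·3 + (7/16)·4 = 25/8
Expected profit = 25/8 − 4 = -7/8

-7/8 dollars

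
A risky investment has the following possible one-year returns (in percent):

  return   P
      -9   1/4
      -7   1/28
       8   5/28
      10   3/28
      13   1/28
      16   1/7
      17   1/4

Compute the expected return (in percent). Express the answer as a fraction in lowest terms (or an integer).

E[X] = (1/4)·(-9) + (1/28)·(-7) + (5/28)·8 + (3/28)·10 + (1/28)·13 + (1/7)·16 + (1/4)·17
     = 7

7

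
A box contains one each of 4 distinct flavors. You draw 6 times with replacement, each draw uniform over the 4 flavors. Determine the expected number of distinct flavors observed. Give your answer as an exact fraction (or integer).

Let Xⱼ=1 if type j appears at least once. P(Xⱼ=1) = 1 − ((4−1)/4)^6 = 3367/4096.
E[#distinct] = 4·3367/4096 = 3367/1024.

3367/1024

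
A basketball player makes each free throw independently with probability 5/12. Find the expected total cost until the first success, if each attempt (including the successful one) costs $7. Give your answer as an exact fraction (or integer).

E[#attempts] = 1/p = 12/5; E[cost] = 7·12/5 = 84/5.

84/5 dollars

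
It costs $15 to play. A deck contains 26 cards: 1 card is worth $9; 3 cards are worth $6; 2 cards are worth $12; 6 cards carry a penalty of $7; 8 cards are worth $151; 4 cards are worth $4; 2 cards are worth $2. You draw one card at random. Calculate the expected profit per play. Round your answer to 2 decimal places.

$32.58

E[payout] = (1/26)·9 + (3/26)·6 + (2/26)·12 + (6/26)·(-7) + (8/26)·151 + (4/26)·4 + (2/26)·2 = 1237/26
Expected profit = 1237/26 − 15 = 847/26 ≈ $32.58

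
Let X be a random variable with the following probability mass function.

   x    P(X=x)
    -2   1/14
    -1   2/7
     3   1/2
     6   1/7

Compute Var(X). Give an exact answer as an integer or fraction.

1273/196

E[X] = (1/14)·(-2) + (2/7)·(-1) + (1/2)·3 + (1/7)·6 = 27/14
E[X²] = (1/14)·4 + (2/7)·1 + (1/2)·9 + (1/7)·36 = 143/14
Var(X) = 143/14 − (27/14)² = 1273/196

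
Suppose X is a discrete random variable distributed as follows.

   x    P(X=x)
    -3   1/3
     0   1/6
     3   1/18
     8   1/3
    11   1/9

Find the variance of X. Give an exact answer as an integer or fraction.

9377/324

E[X] = (1/3)·(-3) + (1/6)·0 + (1/18)·3 + (1/3)·8 + (1/9)·11 = 55/18
E[X²] = (1/3)·9 + (1/6)·0 + (1/18)·9 + (1/3)·64 + (1/9)·121 = 689/18
Var(X) = 689/18 − (55/18)² = 9377/324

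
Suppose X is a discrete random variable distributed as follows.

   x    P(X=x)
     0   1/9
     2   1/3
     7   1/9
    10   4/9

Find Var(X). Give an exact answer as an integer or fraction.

E[X] = (1/9)·0 + (1/3)·2 + (1/9)·7 + (4/9)·10 = 53/9
E[X²] = (1/9)·0 + (1/3)·4 + (1/9)·49 + (4/9)·100 = 461/9
Var(X) = 461/9 − (53/9)² = 1340/81

1340/81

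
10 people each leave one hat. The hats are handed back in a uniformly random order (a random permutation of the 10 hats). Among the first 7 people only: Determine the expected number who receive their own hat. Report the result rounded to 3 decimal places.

Let Xᵢ = 1 if person i gets their own hat. For each i, P(Xᵢ=1) = 1/10.
By linearity of expectation, E[X₁+…+X_7] = 7·(1/10) = 7/10.
≈ 0.700

0.700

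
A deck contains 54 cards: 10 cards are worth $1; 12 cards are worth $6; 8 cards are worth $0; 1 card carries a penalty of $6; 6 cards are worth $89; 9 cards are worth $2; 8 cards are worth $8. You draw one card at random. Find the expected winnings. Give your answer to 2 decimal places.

$12.81

E[payout] = (10/54)·1 + (12/54)·6 + (8/54)·0 + (1/54)·(-6) + (6/54)·89 + (9/54)·2 + (8/54)·8 = 346/27
≈ $12.81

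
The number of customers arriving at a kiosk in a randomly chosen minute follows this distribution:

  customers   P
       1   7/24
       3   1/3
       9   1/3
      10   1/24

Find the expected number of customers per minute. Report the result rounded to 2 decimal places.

E[X] = (7/24)·1 + (1/3)·3 + (1/3)·9 + (1/24)·10
     = 113/24 ≈ 4.71

4.71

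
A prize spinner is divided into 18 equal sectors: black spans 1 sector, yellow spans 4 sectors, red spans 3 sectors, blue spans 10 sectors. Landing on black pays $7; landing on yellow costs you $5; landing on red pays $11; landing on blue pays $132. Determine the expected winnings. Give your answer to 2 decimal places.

$74.44

E[payout] = (1/18)·7 + (4/18)·(-5) + (3/18)·11 + (10/18)·132 = 670/9
≈ $74.44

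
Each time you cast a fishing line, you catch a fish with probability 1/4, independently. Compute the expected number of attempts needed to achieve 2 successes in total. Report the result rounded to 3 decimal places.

By linearity (sum of 2 independent geometric waits), E[trials] = 2/p = 2/(1/4) = 8.
≈ 8.000

8.000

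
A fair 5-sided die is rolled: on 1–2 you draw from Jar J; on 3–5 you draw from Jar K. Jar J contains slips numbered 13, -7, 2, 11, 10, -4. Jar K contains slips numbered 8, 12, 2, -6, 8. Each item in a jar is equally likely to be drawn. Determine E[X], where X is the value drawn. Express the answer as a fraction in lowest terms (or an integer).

E[X | Jar J] = (13 − 7 + 2 + 11 + 10 − 4)/6 = 25/6
E[X | Jar K] = (8 + 12 + 2 − 6 + 8)/5 = 24/5
E[X] = (2/5)·25/6 + (3/5)·24/5 = 341/75

341/75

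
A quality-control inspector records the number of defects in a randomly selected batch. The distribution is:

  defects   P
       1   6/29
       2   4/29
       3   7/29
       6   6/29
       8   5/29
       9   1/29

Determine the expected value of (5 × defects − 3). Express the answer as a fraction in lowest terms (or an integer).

513/29

E[5x-3] = (6/29)·2 + (4/29)·7 + (7/29)·12 + (6/29)·27 + (5/29)·37 + (1/29)·42
     = 513/29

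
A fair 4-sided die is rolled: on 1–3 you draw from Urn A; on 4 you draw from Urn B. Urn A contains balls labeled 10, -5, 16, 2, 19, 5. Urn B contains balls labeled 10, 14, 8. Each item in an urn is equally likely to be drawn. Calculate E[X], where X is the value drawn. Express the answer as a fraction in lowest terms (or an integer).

E[X | Urn A] = (10 − 5 + 16 + 2 + 19 + 5)/6 = 47/6
E[X | Urn B] = (10 + 14 + 8)/3 = 32/3
E[X] = (3/4)·47/6 + (1/4)·32/3 = 205/24

205/24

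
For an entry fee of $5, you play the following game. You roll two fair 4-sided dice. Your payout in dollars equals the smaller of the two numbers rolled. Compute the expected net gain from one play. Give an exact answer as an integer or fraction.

Distribution of the smaller of the two numbers rolled: 1 w.p. 7/16, 2 w.p. 5/16, 3 w.p. 3/16, 4 w.p. 1/16
E[payout] = (7/16)·1 + (5/16)·2 + (3/16)·3 + (1/16)·4 = 15/8
Expected profit = 15/8 − 5 = -25/8

-25/8 dollars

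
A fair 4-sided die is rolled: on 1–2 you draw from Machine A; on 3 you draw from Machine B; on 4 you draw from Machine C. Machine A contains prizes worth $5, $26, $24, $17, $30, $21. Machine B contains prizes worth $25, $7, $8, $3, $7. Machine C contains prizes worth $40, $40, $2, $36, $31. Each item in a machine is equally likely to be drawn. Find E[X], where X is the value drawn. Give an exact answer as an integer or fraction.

101/5 dollars

E[X | Machine A] = (5 + 26 + 24 + 17 + 30 + 21)/6 = 41/2
E[X | Machine B] = (25 + 7 + 8 + 3 + 7)/5 = 10
E[X | Machine C] = (40 + 40 + 2 + 36 + 31)/5 = 149/5
E[X] = (1/2)·41/2 + (1/4)·10 + (1/4)·149/5 = 101/5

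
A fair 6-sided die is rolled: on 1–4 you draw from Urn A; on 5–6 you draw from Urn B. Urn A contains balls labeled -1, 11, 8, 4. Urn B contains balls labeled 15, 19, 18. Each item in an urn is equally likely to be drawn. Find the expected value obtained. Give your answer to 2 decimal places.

E[X | Urn A] = (-1 + 11 + 8 + 4)/4 = 11/2
E[X | Urn B] = (15 + 19 + 18)/3 = 52/3
E[X] = (2/3)·11/2 + (1/3)·52/3 = 85/9 ≈ 9.44

9.44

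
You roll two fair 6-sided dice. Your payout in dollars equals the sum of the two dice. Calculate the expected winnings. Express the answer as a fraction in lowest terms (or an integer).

Distribution of the sum of the two dice: 2 w.p. 1/36, 3 w.p. 1/18, 4 w.p. 1/12, 5 w.p. 1/9, 6 w.p. 5/36, 7 w.p. 1/6, …
E[payout] = (1/36)·2 + (1/18)·3 + (1/12)·4 + (1/9)·5 + (5/36)·6 + (1/6)·7 + (5/36)·8 + (1/9)·9 + (1/12)·10 + (1/18)·11 + (1/36)·12 = 7

$7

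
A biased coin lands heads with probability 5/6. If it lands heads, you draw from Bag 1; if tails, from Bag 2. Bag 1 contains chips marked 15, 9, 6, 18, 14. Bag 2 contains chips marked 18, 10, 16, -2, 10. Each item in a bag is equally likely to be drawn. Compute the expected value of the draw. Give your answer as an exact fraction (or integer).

181/15

E[X | Bag 1] = (15 + 9 + 6 + 18 + 14)/5 = 62/5
E[X | Bag 2] = (18 + 10 + 16 − 2 + 10)/5 = 52/5
E[X] = (5/6)·62/5 + (1/6)·52/5 = 181/15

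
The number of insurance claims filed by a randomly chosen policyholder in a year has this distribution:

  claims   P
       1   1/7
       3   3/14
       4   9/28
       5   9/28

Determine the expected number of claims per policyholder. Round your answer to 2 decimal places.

3.68

E[X] = (1/7)·1 + (3/14)·3 + (9/28)·4 + (9/28)·5
     = 103/28 ≈ 3.68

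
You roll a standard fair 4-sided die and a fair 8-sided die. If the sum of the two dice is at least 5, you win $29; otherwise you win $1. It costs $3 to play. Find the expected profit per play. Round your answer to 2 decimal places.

E[payout] = (3/16)·1 + (13/16)·29 = 95/4
Expected profit = 95/4 − 3 = 83/4 ≈ $20.75

$20.75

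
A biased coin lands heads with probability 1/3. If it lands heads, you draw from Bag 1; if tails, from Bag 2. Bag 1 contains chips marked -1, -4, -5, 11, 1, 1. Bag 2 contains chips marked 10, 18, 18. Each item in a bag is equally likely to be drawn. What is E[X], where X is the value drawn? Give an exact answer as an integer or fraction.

187/18

E[X | Bag 1] = (-1 − 4 − 5 + 11 + 1 + 1)/6 = 1/2
E[X | Bag 2] = (10 + 18 + 18)/3 = 46/3
E[X] = (1/3)·1/2 + (2/3)·46/3 = 187/18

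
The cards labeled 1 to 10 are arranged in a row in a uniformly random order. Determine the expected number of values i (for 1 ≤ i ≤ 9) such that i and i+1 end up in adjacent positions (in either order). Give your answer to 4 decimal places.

For each i ∈ {1,…,9}, let Xᵢ = 1 if i and i+1 are adjacent. P(Xᵢ=1) = 2·(10−1)!/10! = 2/10.
By linearity, E[ΣXᵢ] = (9)·(2/10) = 9/5.
≈ 1.8000

1.8000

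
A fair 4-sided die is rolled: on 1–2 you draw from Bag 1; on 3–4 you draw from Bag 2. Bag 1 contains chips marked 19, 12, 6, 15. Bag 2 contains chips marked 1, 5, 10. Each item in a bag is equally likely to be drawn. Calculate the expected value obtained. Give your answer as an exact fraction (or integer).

55/6

E[X | Bag 1] = (19 + 12 + 6 + 15)/4 = 13
E[X | Bag 2] = (1 + 5 + 10)/3 = 16/3
E[X] = (1/2)·13 + (1/2)·16/3 = 55/6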